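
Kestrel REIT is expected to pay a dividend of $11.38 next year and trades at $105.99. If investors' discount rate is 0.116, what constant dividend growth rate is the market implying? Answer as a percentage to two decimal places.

0.86%

From P₀ = D₁/(r − g), the implied growth is g = r − D₁/P₀.
g = 0.116 − 11.38/105.99 = 0.116 − 0.10737 = 0.00863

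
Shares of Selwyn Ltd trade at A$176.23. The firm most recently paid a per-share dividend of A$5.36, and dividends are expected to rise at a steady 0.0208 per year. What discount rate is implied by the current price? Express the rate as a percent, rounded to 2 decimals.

5.18%

Rearranging the constant-growth DDM: r = D₁/P₀ + g.
D₁ = 5.36 × (1 + 0.0208) = 5.4715.
r = 5.4715 / 176.23 + 0.0208 = 0.03105 + 0.0208 = 0.05185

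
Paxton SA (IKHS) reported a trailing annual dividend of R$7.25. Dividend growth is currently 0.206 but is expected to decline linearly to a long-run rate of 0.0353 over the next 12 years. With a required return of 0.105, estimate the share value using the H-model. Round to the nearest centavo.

R$214.22

H-model: P₀ = D₀[(1+g_L) + H(g_S−g_L)]/(r−g_L), with H = 12/2 = 6.
P₀ = 7.25 × [(1+0.0353) + 6×(0.206−0.0353)] / (0.105−0.0353)
   = 7.25 × 2.0595 / 0.0697 = 214.2235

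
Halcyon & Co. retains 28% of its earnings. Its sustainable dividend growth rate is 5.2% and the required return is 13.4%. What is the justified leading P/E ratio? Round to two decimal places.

Payout ratio b = 1 − 0.28 = 0.72.
Justified leading P/E = b/(r−g) = 0.72/(0.134−0.052) = 8.7805

8.78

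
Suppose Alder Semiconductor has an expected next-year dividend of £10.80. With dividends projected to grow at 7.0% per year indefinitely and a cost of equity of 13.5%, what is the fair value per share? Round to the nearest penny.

Gordon growth model: P₀ = D₁/(r − g), with D₁ = 10.80 given directly.
P₀ = 10.8000 / (0.135 − 0.07) = 10.8000 / 0.065 = 166.1538

£166.15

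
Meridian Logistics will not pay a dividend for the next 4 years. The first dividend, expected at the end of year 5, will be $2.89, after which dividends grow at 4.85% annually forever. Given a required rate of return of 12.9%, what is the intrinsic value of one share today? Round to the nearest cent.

$22.10

Deferred-dividend DDM. At t=4 the remaining stream is a growing perpetuity with first payment D_5 = 2.89.
V_4 = D_5/(r−g) = 2.89/(0.129−0.0485) = 35.9006
P₀ = V_4/(1+r)^4 = 35.9006/(1+0.129)^4 = 22.0966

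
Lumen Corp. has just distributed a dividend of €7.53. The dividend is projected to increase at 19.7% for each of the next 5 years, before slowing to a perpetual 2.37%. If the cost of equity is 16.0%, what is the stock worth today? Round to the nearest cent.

Two-stage DDM. Project D₁…D_5 at 0.197, terminal growth 0.0237, discount at r = 0.16.
D_1 = 9.0134
D_2 = 10.7891
D_3 = 12.9145
D_4 = 15.4587
D_5 = 18.5040
Terminal value at t=5: TV = D_6/(r−g) = 18.9425/(0.16−0.0237) = 138.9769
P₀ = 9.0134/(1+0.16)^1 + 10.7891/(1+0.16)^2 + 12.9145/(1+0.16)^3 + 15.4587/(1+0.16)^4 + 18.5040/(1+0.16)^5 + 138.9769/(1+0.16)^5 = 107.5784

€107.58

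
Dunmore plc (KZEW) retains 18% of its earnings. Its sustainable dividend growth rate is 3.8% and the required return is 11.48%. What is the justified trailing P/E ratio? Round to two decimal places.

11.08

Payout ratio b = 1 − 0.18 = 0.82.
Justified trailing P/E = b(1+g)/(r−g) = 0.82×(1+0.038)/(0.1148−0.038) = 11.0828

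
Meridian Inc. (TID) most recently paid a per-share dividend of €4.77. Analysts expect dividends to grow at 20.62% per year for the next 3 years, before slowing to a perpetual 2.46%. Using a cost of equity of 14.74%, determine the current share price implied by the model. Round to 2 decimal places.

Two-stage DDM. Project D₁…D_3 at 0.2062, terminal growth 0.0246, discount at r = 0.1474.
D_1 = 5.7536
D_2 = 6.9400
D_3 = 8.3710
Terminal value at t=3: TV = D_4/(r−g) = 8.5769/(0.1474−0.0246) = 69.8445
P₀ = 5.7536/(1+0.1474)^1 + 6.9400/(1+0.1474)^2 + 8.3710/(1+0.1474)^3 + 69.8445/(1+0.1474)^3 = 62.0642

€62.06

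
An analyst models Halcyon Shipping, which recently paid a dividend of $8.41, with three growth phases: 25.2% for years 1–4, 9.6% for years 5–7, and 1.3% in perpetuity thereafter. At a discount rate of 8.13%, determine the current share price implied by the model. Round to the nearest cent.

$329.23

Three-stage DDM. Project D₁…D_7; terminal Gordon value at t=7 with g = 0.013; discount at r = 0.0813.
D_1 = 10.5293
D_2 = 13.1827
D_3 = 16.5048
D_4 = 20.6639
D_5 = 22.6477
D_6 = 24.8219
D_7 = 27.2048
TV_7 = 27.5584/(0.0813−0.013) = 403.4909
P₀ = Σ Dₜ/(1+r)ᵗ + TV_7/(1+r)^7 = 329.2332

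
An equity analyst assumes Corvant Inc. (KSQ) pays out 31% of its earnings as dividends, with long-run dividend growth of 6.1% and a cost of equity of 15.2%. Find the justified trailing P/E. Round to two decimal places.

Justified trailing P/E = b(1+g)/(r−g) = 0.31×(1+0.061)/(0.152−0.061) = 3.6144

3.61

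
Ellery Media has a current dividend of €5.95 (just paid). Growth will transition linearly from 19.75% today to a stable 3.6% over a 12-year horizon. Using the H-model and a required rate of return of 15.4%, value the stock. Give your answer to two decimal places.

H-model: P₀ = D₀[(1+g_L) + H(g_S−g_L)]/(r−g_L), with H = 12/2 = 6.
P₀ = 5.95 × [(1+0.036) + 6×(0.1975−0.036)] / (0.154−0.036)
   = 5.95 × 2.0050 / 0.118 = 101.0996

€101.10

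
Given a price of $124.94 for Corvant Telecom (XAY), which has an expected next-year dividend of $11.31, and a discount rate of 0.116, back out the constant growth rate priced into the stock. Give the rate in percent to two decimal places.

2.55%

From P₀ = D₁/(r − g), the implied growth is g = r − D₁/P₀.
g = 0.116 − 11.31/124.94 = 0.116 − 0.09052 = 0.02548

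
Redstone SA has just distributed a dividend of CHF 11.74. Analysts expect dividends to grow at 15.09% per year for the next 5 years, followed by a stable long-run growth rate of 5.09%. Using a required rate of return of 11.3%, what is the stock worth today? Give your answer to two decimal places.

CHF 299.86

Two-stage DDM. Project D₁…D_5 at 0.1509, terminal growth 0.0509, discount at r = 0.113.
D_1 = 13.5116
D_2 = 15.5505
D_3 = 17.8970
D_4 = 20.5977
D_5 = 23.7059
Terminal value at t=5: TV = D_6/(r−g) = 24.9125/(0.113−0.0509) = 401.1676
P₀ = 13.5116/(1+0.113)^1 + 15.5505/(1+0.113)^2 + 17.8970/(1+0.113)^3 + 20.5977/(1+0.113)^4 + 23.7059/(1+0.113)^5 + 401.1676/(1+0.113)^5 = 299.8580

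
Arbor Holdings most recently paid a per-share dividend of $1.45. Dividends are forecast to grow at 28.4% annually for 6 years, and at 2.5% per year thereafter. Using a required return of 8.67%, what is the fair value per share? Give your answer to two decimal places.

Two-stage DDM. Project D₁…D_6 at 0.284, terminal growth 0.025, discount at r = 0.0867.
D_1 = 1.8618
D_2 = 2.3906
D_3 = 3.0695
D_4 = 3.9412
D_5 = 5.0605
D_6 = 6.4977
Terminal value at t=6: TV = D_7/(r−g) = 6.6601/(0.0867−0.025) = 107.9436
P₀ = 1.8618/(1+0.0867)^1 + 2.3906/(1+0.0867)^2 + 3.0695/(1+0.0867)^3 + 3.9412/(1+0.0867)^4 + 5.0605/(1+0.0867)^5 + 6.4977/(1+0.0867)^6 + 107.9436/(1+0.0867)^6 = 81.7851

$81.79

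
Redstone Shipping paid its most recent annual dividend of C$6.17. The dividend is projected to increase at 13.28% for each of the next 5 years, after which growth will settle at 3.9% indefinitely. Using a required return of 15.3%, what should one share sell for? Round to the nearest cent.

Two-stage DDM. Project D₁…D_5 at 0.1328, terminal growth 0.039, discount at r = 0.153.
D_1 = 6.9894
D_2 = 7.9176
D_3 = 8.9690
D_4 = 10.1601
D_5 = 11.5094
Terminal value at t=5: TV = D_6/(r−g) = 11.9582/(0.153−0.039) = 104.8968
P₀ = 6.9894/(1+0.153)^1 + 7.9176/(1+0.153)^2 + 8.9690/(1+0.153)^3 + 10.1601/(1+0.153)^4 + 11.5094/(1+0.153)^5 + 104.8968/(1+0.153)^5 = 80.7432

C$80.74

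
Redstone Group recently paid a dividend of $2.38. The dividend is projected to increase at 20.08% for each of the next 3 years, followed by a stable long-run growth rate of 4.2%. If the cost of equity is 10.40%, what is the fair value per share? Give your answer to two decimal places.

$59.94

Two-stage DDM. Project D₁…D_3 at 0.2008, terminal growth 0.042, discount at r = 0.104.
D_1 = 2.8579
D_2 = 3.4318
D_3 = 4.1209
Terminal value at t=3: TV = D_4/(r−g) = 4.2939/(0.104−0.042) = 69.2572
P₀ = 2.8579/(1+0.104)^1 + 3.4318/(1+0.104)^2 + 4.1209/(1+0.104)^3 + 69.2572/(1+0.104)^3 = 59.9373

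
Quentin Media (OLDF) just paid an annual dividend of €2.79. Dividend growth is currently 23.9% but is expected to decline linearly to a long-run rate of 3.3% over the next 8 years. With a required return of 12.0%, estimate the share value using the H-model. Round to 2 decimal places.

H-model: P₀ = D₀[(1+g_L) + H(g_S−g_L)]/(r−g_L), with H = 8/2 = 4.
P₀ = 2.79 × [(1+0.033) + 4×(0.239−0.033)] / (0.12−0.033)
   = 2.79 × 1.8570 / 0.087 = 59.5521

€59.55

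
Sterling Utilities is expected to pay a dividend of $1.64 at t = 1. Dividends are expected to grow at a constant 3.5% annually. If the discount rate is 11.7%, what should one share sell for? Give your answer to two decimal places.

Gordon growth model: P₀ = D₁/(r − g), with D₁ = 1.64 given directly.
P₀ = 1.6400 / (0.117 − 0.035) = 1.6400 / 0.082 = 20.0000

$20.00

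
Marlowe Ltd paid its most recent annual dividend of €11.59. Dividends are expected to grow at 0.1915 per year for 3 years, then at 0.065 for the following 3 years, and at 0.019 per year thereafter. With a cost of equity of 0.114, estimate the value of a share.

Three-stage DDM. Project D₁…D_6; terminal Gordon value at t=6 with g = 0.019; discount at r = 0.114.
D_1 = 13.8095
D_2 = 16.4540
D_3 = 19.6049
D_4 = 20.8793
D_5 = 22.2364
D_6 = 23.6818
TV_6 = 24.1317/(0.114−0.019) = 254.0183
P₀ = Σ Dₜ/(1+r)ᵗ + TV_6/(1+r)^6 = 211.6542

€211.65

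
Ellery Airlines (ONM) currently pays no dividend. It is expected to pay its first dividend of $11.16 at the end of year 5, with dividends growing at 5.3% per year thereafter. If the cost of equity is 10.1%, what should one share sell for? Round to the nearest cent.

$158.22

Deferred-dividend DDM. At t=4 the remaining stream is a growing perpetuity with first payment D_5 = 11.16.
V_4 = D_5/(r−g) = 11.16/(0.101−0.053) = 232.5000
P₀ = V_4/(1+r)^4 = 232.5000/(1+0.101)^4 = 158.2245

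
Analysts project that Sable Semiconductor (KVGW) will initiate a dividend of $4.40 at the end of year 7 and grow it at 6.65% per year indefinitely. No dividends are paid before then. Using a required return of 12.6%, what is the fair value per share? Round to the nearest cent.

$36.28

Deferred-dividend DDM. At t=6 the remaining stream is a growing perpetuity with first payment D_7 = 4.40.
V_6 = D_7/(r−g) = 4.40/(0.126−0.0665) = 73.9496
P₀ = V_6/(1+r)^6 = 73.9496/(1+0.126)^6 = 36.2832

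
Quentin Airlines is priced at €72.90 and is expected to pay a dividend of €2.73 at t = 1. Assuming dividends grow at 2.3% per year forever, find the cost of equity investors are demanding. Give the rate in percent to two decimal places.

Rearranging the constant-growth DDM: r = D₁/P₀ + g.
r = 2.7300 / 72.90 + 0.023 = 0.03745 + 0.023 = 0.06045

6.04%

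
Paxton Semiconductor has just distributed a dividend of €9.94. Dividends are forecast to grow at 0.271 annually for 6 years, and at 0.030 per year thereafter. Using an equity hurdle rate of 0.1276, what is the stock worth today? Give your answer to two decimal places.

Two-stage DDM. Project D₁…D_6 at 0.271, terminal growth 0.03, discount at r = 0.1276.
D_1 = 12.6337
D_2 = 16.0575
D_3 = 20.4091
D_4 = 25.9399
D_5 = 32.9696
D_6 = 41.9044
Terminal value at t=6: TV = D_7/(r−g) = 43.1615/(0.1276−0.03) = 442.2289
P₀ = 12.6337/(1+0.1276)^1 + 16.0575/(1+0.1276)^2 + 20.4091/(1+0.1276)^3 + 25.9399/(1+0.1276)^4 + 32.9696/(1+0.1276)^5 + 41.9044/(1+0.1276)^6 + 442.2289/(1+0.1276)^6 = 307.7229

€307.72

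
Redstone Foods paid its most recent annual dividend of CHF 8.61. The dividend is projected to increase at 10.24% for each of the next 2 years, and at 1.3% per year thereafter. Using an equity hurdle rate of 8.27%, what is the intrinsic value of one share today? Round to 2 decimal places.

CHF 147.42

Two-stage DDM. Project D₁…D_2 at 0.1024, terminal growth 0.013, discount at r = 0.0827.
D_1 = 9.4917
D_2 = 10.4636
Terminal value at t=2: TV = D_3/(r−g) = 10.5996/(0.0827−0.013) = 152.0751
P₀ = 9.4917/(1+0.0827)^1 + 10.4636/(1+0.0827)^2 + 152.0751/(1+0.0827)^2 = 147.4233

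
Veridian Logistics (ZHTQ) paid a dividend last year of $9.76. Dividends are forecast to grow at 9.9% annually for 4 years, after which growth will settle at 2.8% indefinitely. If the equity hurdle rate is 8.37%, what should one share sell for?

Two-stage DDM. Project D₁…D_4 at 0.099, terminal growth 0.028, discount at r = 0.0837.
D_1 = 10.7262
D_2 = 11.7881
D_3 = 12.9552
D_4 = 14.2377
Terminal value at t=4: TV = D_5/(r−g) = 14.6364/(0.0837−0.028) = 262.7716
P₀ = 10.7262/(1+0.0837)^1 + 11.7881/(1+0.0837)^2 + 12.9552/(1+0.0837)^3 + 14.2377/(1+0.0837)^4 + 262.7716/(1+0.0837)^4 = 230.9583

$230.96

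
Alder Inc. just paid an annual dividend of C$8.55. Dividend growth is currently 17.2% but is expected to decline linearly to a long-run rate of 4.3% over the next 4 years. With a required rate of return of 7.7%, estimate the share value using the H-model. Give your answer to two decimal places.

H-model: P₀ = D₀[(1+g_L) + H(g_S−g_L)]/(r−g_L), with H = 4/2 = 2.
P₀ = 8.55 × [(1+0.043) + 2×(0.172−0.043)] / (0.077−0.043)
   = 8.55 × 1.3010 / 0.034 = 327.1632

C$327.16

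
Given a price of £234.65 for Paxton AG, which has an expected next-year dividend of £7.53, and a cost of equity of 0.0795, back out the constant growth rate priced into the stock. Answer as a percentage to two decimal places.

From P₀ = D₁/(r − g), the implied growth is g = r − D₁/P₀.
g = 0.0795 − 7.53/234.65 = 0.0795 − 0.03209 = 0.04741

4.74%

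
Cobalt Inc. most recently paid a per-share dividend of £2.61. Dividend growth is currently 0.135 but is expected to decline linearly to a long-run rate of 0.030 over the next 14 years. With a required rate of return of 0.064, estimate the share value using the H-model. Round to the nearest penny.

£135.49

H-model: P₀ = D₀[(1+g_L) + H(g_S−g_L)]/(r−g_L), with H = 14/2 = 7.
P₀ = 2.61 × [(1+0.03) + 7×(0.135−0.03)] / (0.064−0.03)
   = 2.61 × 1.7650 / 0.034 = 135.4897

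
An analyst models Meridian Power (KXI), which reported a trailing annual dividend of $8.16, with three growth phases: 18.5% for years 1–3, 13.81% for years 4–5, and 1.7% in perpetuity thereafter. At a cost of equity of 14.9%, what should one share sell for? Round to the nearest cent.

Three-stage DDM. Project D₁…D_5; terminal Gordon value at t=5 with g = 0.017; discount at r = 0.149.
D_1 = 9.6696
D_2 = 11.4585
D_3 = 13.5783
D_4 = 15.4535
D_5 = 17.5876
TV_5 = 17.8866/(0.149−0.017) = 135.5043
P₀ = Σ Dₜ/(1+r)ᵗ + TV_5/(1+r)^5 = 111.3582

$111.36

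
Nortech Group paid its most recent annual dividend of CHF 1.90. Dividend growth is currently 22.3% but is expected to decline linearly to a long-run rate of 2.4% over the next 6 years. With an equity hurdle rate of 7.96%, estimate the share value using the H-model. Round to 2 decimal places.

H-model: P₀ = D₀[(1+g_L) + H(g_S−g_L)]/(r−g_L), with H = 6/2 = 3.
P₀ = 1.90 × [(1+0.024) + 3×(0.223−0.024)] / (0.0796−0.024)
   = 1.90 × 1.6210 / 0.0556 = 55.3939

CHF 55.39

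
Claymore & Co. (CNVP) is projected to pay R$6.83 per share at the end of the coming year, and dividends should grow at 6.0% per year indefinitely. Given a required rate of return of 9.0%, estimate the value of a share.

R$227.67

Gordon growth model: P₀ = D₁/(r − g), with D₁ = 6.83 given directly.
P₀ = 6.8300 / (0.09 − 0.06) = 6.8300 / 0.03 = 227.6667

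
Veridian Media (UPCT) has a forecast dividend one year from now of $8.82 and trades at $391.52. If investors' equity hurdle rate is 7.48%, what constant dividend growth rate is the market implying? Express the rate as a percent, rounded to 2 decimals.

5.23%

From P₀ = D₁/(r − g), the implied growth is g = r − D₁/P₀.
g = 0.0748 − 8.82/391.52 = 0.0748 − 0.02253 = 0.05227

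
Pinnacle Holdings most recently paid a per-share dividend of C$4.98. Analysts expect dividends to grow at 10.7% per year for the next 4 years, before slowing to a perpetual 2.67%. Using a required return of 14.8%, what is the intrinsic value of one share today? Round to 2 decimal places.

Two-stage DDM. Project D₁…D_4 at 0.107, terminal growth 0.0267, discount at r = 0.148.
D_1 = 5.5129
D_2 = 6.1027
D_3 = 6.7557
D_4 = 7.4786
Terminal value at t=4: TV = D_5/(r−g) = 7.6783/(0.148−0.0267) = 63.2998
P₀ = 5.5129/(1+0.148)^1 + 6.1027/(1+0.148)^2 + 6.7557/(1+0.148)^3 + 7.4786/(1+0.148)^4 + 63.2998/(1+0.148)^4 = 54.6486

C$54.65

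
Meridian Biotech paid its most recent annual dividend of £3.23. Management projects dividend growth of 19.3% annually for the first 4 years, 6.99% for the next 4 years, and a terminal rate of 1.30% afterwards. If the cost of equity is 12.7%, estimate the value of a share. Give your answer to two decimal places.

Three-stage DDM. Project D₁…D_8; terminal Gordon value at t=8 with g = 0.013; discount at r = 0.127.
D_1 = 3.8534
D_2 = 4.5971
D_3 = 5.4843
D_4 = 6.5428
D_5 = 7.0002
D_6 = 7.4895
D_7 = 8.0130
D_8 = 8.5731
TV_8 = 8.6845/(0.127−0.013) = 76.1801
P₀ = Σ Dₜ/(1+r)ᵗ + TV_8/(1+r)^8 = 58.4670

£58.47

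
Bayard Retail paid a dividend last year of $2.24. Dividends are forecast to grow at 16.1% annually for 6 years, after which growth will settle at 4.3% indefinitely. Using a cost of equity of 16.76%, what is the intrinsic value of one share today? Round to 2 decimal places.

Two-stage DDM. Project D₁…D_6 at 0.161, terminal growth 0.043, discount at r = 0.1676.
D_1 = 2.6006
D_2 = 3.0193
D_3 = 3.5055
D_4 = 4.0698
D_5 = 4.7251
D_6 = 5.4858
Terminal value at t=6: TV = D_7/(r−g) = 5.7217/(0.1676−0.043) = 45.9206
P₀ = 2.6006/(1+0.1676)^1 + 3.0193/(1+0.1676)^2 + 3.5055/(1+0.1676)^3 + 4.0698/(1+0.1676)^4 + 4.7251/(1+0.1676)^5 + 5.4858/(1+0.1676)^6 + 45.9206/(1+0.1676)^6 = 31.3001

$31.30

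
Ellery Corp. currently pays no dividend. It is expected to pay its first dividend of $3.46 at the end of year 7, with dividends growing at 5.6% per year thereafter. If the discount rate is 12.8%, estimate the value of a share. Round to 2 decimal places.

$23.33

Deferred-dividend DDM. At t=6 the remaining stream is a growing perpetuity with first payment D_7 = 3.46.
V_6 = D_7/(r−g) = 3.46/(0.128−0.056) = 48.0556
P₀ = V_6/(1+r)^6 = 48.0556/(1+0.128)^6 = 23.3286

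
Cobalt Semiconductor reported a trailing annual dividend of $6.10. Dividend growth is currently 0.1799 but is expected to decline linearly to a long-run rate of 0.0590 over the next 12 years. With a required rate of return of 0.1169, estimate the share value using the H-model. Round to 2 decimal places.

H-model: P₀ = D₀[(1+g_L) + H(g_S−g_L)]/(r−g_L), with H = 12/2 = 6.
P₀ = 6.10 × [(1+0.059) + 6×(0.1799−0.059)] / (0.1169−0.059)
   = 6.10 × 1.7844 / 0.0579 = 187.9938

$187.99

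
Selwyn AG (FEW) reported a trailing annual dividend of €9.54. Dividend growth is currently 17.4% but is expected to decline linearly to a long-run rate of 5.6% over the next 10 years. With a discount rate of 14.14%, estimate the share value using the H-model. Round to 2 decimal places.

€183.87

H-model: P₀ = D₀[(1+g_L) + H(g_S−g_L)]/(r−g_L), with H = 10/2 = 5.
P₀ = 9.54 × [(1+0.056) + 5×(0.174−0.056)] / (0.1414−0.056)
   = 9.54 × 1.6460 / 0.0854 = 183.8740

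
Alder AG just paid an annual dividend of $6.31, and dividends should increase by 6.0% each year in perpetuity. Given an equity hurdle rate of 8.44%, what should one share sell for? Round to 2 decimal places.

$274.12

Gordon growth model: P₀ = D₁/(r − g). D₁ = 6.31 × (1 + 0.06) = 6.6886.
P₀ = 6.6886 / (0.0844 − 0.06) = 6.6886 / 0.0244 = 274.1230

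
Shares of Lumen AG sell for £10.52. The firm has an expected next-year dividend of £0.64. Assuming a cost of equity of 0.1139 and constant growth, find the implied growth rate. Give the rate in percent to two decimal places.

5.31%

From P₀ = D₁/(r − g), the implied growth is g = r − D₁/P₀.
g = 0.1139 − 0.64/10.52 = 0.1139 − 0.06084 = 0.05306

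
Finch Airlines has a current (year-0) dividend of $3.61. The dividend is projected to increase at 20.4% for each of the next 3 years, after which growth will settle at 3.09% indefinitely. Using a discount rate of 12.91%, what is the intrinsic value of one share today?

$58.28

Two-stage DDM. Project D₁…D_3 at 0.204, terminal growth 0.0309, discount at r = 0.1291.
D_1 = 4.3464
D_2 = 5.2331
D_3 = 6.3007
Terminal value at t=3: TV = D_4/(r−g) = 6.4954/(0.1291−0.0309) = 66.1442
P₀ = 4.3464/(1+0.1291)^1 + 5.2331/(1+0.1291)^2 + 6.3007/(1+0.1291)^3 + 66.1442/(1+0.1291)^3 = 58.2824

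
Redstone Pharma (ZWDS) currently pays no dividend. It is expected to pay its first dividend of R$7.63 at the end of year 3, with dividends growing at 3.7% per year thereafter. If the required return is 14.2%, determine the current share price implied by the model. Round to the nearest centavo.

R$55.72

Deferred-dividend DDM. At t=2 the remaining stream is a growing perpetuity with first payment D_3 = 7.63.
V_2 = D_3/(r−g) = 7.63/(0.142−0.037) = 72.6667
P₀ = V_2/(1+r)^2 = 72.6667/(1+0.142)^2 = 55.7190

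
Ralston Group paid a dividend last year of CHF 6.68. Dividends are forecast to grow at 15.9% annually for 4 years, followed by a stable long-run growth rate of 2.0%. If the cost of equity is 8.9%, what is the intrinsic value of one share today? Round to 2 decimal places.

Two-stage DDM. Project D₁…D_4 at 0.159, terminal growth 0.02, discount at r = 0.089.
D_1 = 7.7421
D_2 = 8.9731
D_3 = 10.3998
D_4 = 12.0534
Terminal value at t=4: TV = D_5/(r−g) = 12.2945/(0.089−0.02) = 178.1810
P₀ = 7.7421/(1+0.089)^1 + 8.9731/(1+0.089)^2 + 10.3998/(1+0.089)^3 + 12.0534/(1+0.089)^4 + 178.1810/(1+0.089)^4 = 157.9910

CHF 157.99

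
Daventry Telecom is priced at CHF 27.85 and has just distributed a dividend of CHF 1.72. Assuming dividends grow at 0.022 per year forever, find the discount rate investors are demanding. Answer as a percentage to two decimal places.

Rearranging the constant-growth DDM: r = D₁/P₀ + g.
D₁ = 1.72 × (1 + 0.022) = 1.7578.
r = 1.7578 / 27.85 + 0.022 = 0.06312 + 0.022 = 0.08512

8.51%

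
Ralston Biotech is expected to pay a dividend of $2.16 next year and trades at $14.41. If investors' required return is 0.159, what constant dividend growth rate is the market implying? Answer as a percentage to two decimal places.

From P₀ = D₁/(r − g), the implied growth is g = r − D₁/P₀.
g = 0.159 − 2.16/14.41 = 0.159 − 0.14990 = 0.00910

0.91%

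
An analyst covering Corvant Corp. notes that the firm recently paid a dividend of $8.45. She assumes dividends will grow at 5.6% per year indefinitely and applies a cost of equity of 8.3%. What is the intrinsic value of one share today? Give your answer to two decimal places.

$330.49

Gordon growth model: P₀ = D₁/(r − g). D₁ = 8.45 × (1 + 0.056) = 8.9232.
P₀ = 8.9232 / (0.083 − 0.056) = 8.9232 / 0.027 = 330.4889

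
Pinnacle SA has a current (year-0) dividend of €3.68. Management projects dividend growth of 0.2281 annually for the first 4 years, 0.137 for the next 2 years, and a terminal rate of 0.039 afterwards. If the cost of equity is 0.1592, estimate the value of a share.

€64.60

Three-stage DDM. Project D₁…D_6; terminal Gordon value at t=6 with g = 0.039; discount at r = 0.1592.
D_1 = 4.5194
D_2 = 5.5503
D_3 = 6.8163
D_4 = 8.3711
D_5 = 9.5179
D_6 = 10.8219
TV_6 = 11.2440/(0.1592−0.039) = 93.5437
P₀ = Σ Dₜ/(1+r)ᵗ + TV_6/(1+r)^6 = 64.6022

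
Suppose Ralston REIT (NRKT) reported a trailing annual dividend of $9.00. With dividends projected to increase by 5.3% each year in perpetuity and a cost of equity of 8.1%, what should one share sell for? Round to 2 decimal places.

$338.46

Gordon growth model: P₀ = D₁/(r − g). D₁ = 9.00 × (1 + 0.053) = 9.4770.
P₀ = 9.4770 / (0.081 − 0.053) = 9.4770 / 0.028 = 338.4643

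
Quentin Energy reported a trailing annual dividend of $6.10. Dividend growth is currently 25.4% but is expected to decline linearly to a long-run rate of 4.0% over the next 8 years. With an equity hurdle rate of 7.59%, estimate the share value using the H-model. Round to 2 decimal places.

H-model: P₀ = D₀[(1+g_L) + H(g_S−g_L)]/(r−g_L), with H = 8/2 = 4.
P₀ = 6.10 × [(1+0.04) + 4×(0.254−0.04)] / (0.0759−0.04)
   = 6.10 × 1.8960 / 0.0359 = 322.1616

$322.16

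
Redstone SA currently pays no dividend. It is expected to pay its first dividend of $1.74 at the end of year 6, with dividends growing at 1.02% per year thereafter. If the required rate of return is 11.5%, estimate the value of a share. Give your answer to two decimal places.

$9.63

Deferred-dividend DDM. At t=5 the remaining stream is a growing perpetuity with first payment D_6 = 1.74.
V_5 = D_6/(r−g) = 1.74/(0.115−0.0102) = 16.6031
P₀ = V_5/(1+r)^5 = 16.6031/(1+0.115)^5 = 9.6342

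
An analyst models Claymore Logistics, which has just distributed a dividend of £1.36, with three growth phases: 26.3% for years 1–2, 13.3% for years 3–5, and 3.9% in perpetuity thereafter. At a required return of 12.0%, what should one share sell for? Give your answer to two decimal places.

Three-stage DDM. Project D₁…D_5; terminal Gordon value at t=5 with g = 0.039; discount at r = 0.12.
D_1 = 1.7177
D_2 = 2.1694
D_3 = 2.4580
D_4 = 2.7849
D_5 = 3.1553
TV_5 = 3.2783/(0.12−0.039) = 40.4730
P₀ = Σ Dₜ/(1+r)ᵗ + TV_5/(1+r)^5 = 31.5383

£31.54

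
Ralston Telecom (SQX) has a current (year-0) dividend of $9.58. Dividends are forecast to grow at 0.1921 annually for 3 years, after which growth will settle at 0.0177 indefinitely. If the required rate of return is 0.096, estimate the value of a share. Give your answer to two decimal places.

$194.31

Two-stage DDM. Project D₁…D_3 at 0.1921, terminal growth 0.0177, discount at r = 0.096.
D_1 = 11.4203
D_2 = 13.6142
D_3 = 16.2294
Terminal value at t=3: TV = D_4/(r−g) = 16.5167/(0.096−0.0177) = 210.9413
P₀ = 11.4203/(1+0.096)^1 + 13.6142/(1+0.096)^2 + 16.2294/(1+0.096)^3 + 210.9413/(1+0.096)^3 = 194.3059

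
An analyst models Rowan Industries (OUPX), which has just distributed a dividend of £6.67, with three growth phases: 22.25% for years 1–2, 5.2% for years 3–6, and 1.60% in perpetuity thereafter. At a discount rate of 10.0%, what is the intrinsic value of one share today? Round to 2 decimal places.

£128.52

Three-stage DDM. Project D₁…D_6; terminal Gordon value at t=6 with g = 0.016; discount at r = 0.1.
D_1 = 8.1541
D_2 = 9.9684
D_3 = 10.4867
D_4 = 11.0320
D_5 = 11.6057
D_6 = 12.2092
TV_6 = 12.4045/(0.1−0.016) = 147.6729
P₀ = Σ Dₜ/(1+r)ᵗ + TV_6/(1+r)^6 = 128.5205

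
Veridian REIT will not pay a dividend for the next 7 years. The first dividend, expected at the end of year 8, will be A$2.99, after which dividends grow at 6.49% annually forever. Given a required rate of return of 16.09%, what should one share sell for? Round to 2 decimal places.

Deferred-dividend DDM. At t=7 the remaining stream is a growing perpetuity with first payment D_8 = 2.99.
V_7 = D_8/(r−g) = 2.99/(0.1609−0.0649) = 31.1458
P₀ = V_7/(1+r)^7 = 31.1458/(1+0.1609)^7 = 10.9606

A$10.96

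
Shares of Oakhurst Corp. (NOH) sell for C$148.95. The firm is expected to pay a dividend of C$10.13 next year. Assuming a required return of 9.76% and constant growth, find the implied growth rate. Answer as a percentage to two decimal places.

From P₀ = D₁/(r − g), the implied growth is g = r − D₁/P₀.
g = 0.0976 − 10.13/148.95 = 0.0976 − 0.06801 = 0.02959

2.96%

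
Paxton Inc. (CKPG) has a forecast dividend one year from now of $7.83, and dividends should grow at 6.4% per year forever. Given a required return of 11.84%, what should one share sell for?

Gordon growth model: P₀ = D₁/(r − g), with D₁ = 7.83 given directly.
P₀ = 7.8300 / (0.1184 − 0.064) = 7.8300 / 0.0544 = 143.9338

$143.93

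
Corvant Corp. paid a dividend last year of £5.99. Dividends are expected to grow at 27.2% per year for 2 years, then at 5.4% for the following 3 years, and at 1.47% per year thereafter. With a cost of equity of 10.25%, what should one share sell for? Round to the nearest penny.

Three-stage DDM. Project D₁…D_5; terminal Gordon value at t=5 with g = 0.0147; discount at r = 0.1025.
D_1 = 7.6193
D_2 = 9.6917
D_3 = 10.2151
D_4 = 10.7667
D_5 = 11.3481
TV_5 = 11.5149/(0.1025−0.0147) = 131.1493
P₀ = Σ Dₜ/(1+r)ᵗ + TV_5/(1+r)^5 = 117.2753

£117.28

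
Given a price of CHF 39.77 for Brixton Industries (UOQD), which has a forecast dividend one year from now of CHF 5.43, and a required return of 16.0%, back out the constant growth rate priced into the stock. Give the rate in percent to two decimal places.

2.35%

From P₀ = D₁/(r − g), the implied growth is g = r − D₁/P₀.
g = 0.16 − 5.43/39.77 = 0.16 − 0.13654 = 0.02346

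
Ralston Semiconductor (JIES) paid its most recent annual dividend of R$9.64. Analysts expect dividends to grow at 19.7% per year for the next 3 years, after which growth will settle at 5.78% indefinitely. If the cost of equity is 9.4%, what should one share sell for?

Two-stage DDM. Project D₁…D_3 at 0.197, terminal growth 0.0578, discount at r = 0.094.
D_1 = 11.5391
D_2 = 13.8123
D_3 = 16.5333
Terminal value at t=3: TV = D_4/(r−g) = 17.4889/(0.094−0.0578) = 483.1194
P₀ = 11.5391/(1+0.094)^1 + 13.8123/(1+0.094)^2 + 16.5333/(1+0.094)^3 + 483.1194/(1+0.094)^3 = 403.6952

R$403.70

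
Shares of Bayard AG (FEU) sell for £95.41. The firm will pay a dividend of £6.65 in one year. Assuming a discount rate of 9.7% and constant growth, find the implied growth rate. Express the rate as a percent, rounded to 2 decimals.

2.73%

From P₀ = D₁/(r − g), the implied growth is g = r − D₁/P₀.
g = 0.097 − 6.65/95.41 = 0.097 − 0.06970 = 0.02730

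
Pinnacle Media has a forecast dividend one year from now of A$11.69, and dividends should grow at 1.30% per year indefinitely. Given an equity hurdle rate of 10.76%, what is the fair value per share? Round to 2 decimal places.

Gordon growth model: P₀ = D₁/(r − g), with D₁ = 11.69 given directly.
P₀ = 11.6900 / (0.1076 − 0.013) = 11.6900 / 0.0946 = 123.5729

A$123.57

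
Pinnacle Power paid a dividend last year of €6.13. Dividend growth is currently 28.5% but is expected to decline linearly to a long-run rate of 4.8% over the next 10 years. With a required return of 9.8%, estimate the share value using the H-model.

H-model: P₀ = D₀[(1+g_L) + H(g_S−g_L)]/(r−g_L), with H = 10/2 = 5.
P₀ = 6.13 × [(1+0.048) + 5×(0.285−0.048)] / (0.098−0.048)
   = 6.13 × 2.2330 / 0.05 = 273.7658

€273.77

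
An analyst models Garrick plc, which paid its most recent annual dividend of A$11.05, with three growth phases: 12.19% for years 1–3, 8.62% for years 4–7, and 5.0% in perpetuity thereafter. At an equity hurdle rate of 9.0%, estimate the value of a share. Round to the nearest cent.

Three-stage DDM. Project D₁…D_7; terminal Gordon value at t=7 with g = 0.05; discount at r = 0.09.
D_1 = 12.3970
D_2 = 13.9082
D_3 = 15.6036
D_4 = 16.9486
D_5 = 18.4096
D_6 = 19.9965
D_7 = 21.7202
TV_7 = 22.8062/(0.09−0.05) = 570.1554
P₀ = Σ Dₜ/(1+r)ᵗ + TV_7/(1+r)^7 = 394.7998

A$394.80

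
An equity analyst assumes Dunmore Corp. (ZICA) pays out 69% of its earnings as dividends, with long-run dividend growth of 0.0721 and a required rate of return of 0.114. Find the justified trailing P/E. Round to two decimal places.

17.66

Justified trailing P/E = b(1+g)/(r−g) = 0.69×(1+0.0721)/(0.114−0.0721) = 17.6551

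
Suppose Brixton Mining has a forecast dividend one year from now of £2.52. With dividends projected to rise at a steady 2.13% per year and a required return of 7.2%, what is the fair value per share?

Gordon growth model: P₀ = D₁/(r − g), with D₁ = 2.52 given directly.
P₀ = 2.5200 / (0.072 − 0.0213) = 2.5200 / 0.0507 = 49.7041

£49.70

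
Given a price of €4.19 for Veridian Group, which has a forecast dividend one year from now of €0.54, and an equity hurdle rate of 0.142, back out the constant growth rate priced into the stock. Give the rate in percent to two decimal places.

From P₀ = D₁/(r − g), the implied growth is g = r − D₁/P₀.
g = 0.142 − 0.54/4.19 = 0.142 − 0.12888 = 0.01312

1.31%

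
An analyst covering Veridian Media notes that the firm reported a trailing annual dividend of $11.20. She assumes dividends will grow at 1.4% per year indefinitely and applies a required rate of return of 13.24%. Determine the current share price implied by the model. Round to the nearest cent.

Gordon growth model: P₀ = D₁/(r − g). D₁ = 11.20 × (1 + 0.014) = 11.3568.
P₀ = 11.3568 / (0.1324 − 0.014) = 11.3568 / 0.1184 = 95.9189

$95.92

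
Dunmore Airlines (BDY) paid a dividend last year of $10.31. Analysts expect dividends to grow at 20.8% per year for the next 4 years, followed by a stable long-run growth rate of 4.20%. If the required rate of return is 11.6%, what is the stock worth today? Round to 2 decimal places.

$249.77

Two-stage DDM. Project D₁…D_4 at 0.208, terminal growth 0.042, discount at r = 0.116.
D_1 = 12.4545
D_2 = 15.0450
D_3 = 18.1744
D_4 = 21.9546
Terminal value at t=4: TV = D_5/(r−g) = 22.8767/(0.116−0.042) = 309.1451
P₀ = 12.4545/(1+0.116)^1 + 15.0450/(1+0.116)^2 + 18.1744/(1+0.116)^3 + 21.9546/(1+0.116)^4 + 309.1451/(1+0.116)^4 = 249.7685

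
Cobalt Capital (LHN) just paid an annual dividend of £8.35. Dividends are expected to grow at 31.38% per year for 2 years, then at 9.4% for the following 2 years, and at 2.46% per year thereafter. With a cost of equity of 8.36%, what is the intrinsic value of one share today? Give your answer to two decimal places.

£264.58

Three-stage DDM. Project D₁…D_4; terminal Gordon value at t=4 with g = 0.0246; discount at r = 0.0836.
D_1 = 10.9702
D_2 = 14.4127
D_3 = 15.7675
D_4 = 17.2496
TV_4 = 17.6740/(0.0836−0.0246) = 299.5587
P₀ = Σ Dₜ/(1+r)ᵗ + TV_4/(1+r)^4 = 264.5753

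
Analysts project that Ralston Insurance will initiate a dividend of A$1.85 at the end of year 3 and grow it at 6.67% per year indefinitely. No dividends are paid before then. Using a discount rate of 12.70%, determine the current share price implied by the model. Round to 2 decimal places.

A$24.15

Deferred-dividend DDM. At t=2 the remaining stream is a growing perpetuity with first payment D_3 = 1.85.
V_2 = D_3/(r−g) = 1.85/(0.127−0.0667) = 30.6799
P₀ = V_2/(1+r)^2 = 30.6799/(1+0.127)^2 = 24.1550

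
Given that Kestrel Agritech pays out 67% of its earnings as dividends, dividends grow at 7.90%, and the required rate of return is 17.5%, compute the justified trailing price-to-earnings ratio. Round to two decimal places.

Justified trailing P/E = b(1+g)/(r−g) = 0.67×(1+0.079)/(0.175−0.079) = 7.5305

7.53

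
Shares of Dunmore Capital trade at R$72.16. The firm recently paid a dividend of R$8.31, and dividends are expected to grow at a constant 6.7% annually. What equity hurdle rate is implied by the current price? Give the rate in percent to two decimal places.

Rearranging the constant-growth DDM: r = D₁/P₀ + g.
D₁ = 8.31 × (1 + 0.067) = 8.8668.
r = 8.8668 / 72.16 + 0.067 = 0.12288 + 0.067 = 0.18988

18.99%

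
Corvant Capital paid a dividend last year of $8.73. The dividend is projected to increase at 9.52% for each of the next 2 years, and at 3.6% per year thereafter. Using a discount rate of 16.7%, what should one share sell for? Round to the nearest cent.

Two-stage DDM. Project D₁…D_2 at 0.0952, terminal growth 0.036, discount at r = 0.167.
D_1 = 9.5611
D_2 = 10.4713
Terminal value at t=2: TV = D_3/(r−g) = 10.8483/(0.167−0.036) = 82.8113
P₀ = 9.5611/(1+0.167)^1 + 10.4713/(1+0.167)^2 + 82.8113/(1+0.167)^2 = 76.6879

$76.69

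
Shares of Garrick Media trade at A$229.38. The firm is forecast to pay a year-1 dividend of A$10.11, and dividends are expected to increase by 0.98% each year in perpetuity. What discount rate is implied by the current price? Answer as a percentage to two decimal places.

Rearranging the constant-growth DDM: r = D₁/P₀ + g.
r = 10.1100 / 229.38 + 0.0098 = 0.04408 + 0.0098 = 0.05388

5.39%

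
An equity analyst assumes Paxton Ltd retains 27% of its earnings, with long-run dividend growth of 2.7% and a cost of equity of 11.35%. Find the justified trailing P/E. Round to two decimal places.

Payout ratio b = 1 − 0.27 = 0.73.
Justified trailing P/E = b(1+g)/(r−g) = 0.73×(1+0.027)/(0.1135−0.027) = 8.6672

8.67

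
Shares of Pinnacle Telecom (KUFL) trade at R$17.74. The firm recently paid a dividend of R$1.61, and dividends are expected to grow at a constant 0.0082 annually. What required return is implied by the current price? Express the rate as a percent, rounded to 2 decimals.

9.97%

Rearranging the constant-growth DDM: r = D₁/P₀ + g.
D₁ = 1.61 × (1 + 0.0082) = 1.6232.
r = 1.6232 / 17.74 + 0.0082 = 0.09150 + 0.0082 = 0.09970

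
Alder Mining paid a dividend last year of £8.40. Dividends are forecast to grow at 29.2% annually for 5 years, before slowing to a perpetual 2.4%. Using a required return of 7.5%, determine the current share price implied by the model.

£498.34

Two-stage DDM. Project D₁…D_5 at 0.292, terminal growth 0.024, discount at r = 0.075.
D_1 = 10.8528
D_2 = 14.0218
D_3 = 18.1162
D_4 = 23.4061
D_5 = 30.2407
Terminal value at t=5: TV = D_6/(r−g) = 30.9665/(0.075−0.024) = 607.1858
P₀ = 10.8528/(1+0.075)^1 + 14.0218/(1+0.075)^2 + 18.1162/(1+0.075)^3 + 23.4061/(1+0.075)^4 + 30.2407/(1+0.075)^5 + 607.1858/(1+0.075)^5 = 498.3435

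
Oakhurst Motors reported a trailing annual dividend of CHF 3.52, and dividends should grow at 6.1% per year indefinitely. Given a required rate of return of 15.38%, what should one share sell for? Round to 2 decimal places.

CHF 40.24

Gordon growth model: P₀ = D₁/(r − g). D₁ = 3.52 × (1 + 0.061) = 3.7347.
P₀ = 3.7347 / (0.1538 − 0.061) = 3.7347 / 0.0928 = 40.2448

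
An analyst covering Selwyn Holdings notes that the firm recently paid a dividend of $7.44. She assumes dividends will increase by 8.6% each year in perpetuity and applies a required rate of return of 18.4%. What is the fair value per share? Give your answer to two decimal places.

Gordon growth model: P₀ = D₁/(r − g). D₁ = 7.44 × (1 + 0.086) = 8.0798.
P₀ = 8.0798 / (0.184 − 0.086) = 8.0798 / 0.098 = 82.4473

$82.45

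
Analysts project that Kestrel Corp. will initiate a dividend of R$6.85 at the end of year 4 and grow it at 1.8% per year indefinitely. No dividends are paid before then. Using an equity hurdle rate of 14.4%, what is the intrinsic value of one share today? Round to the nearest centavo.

Deferred-dividend DDM. At t=3 the remaining stream is a growing perpetuity with first payment D_4 = 6.85.
V_3 = D_4/(r−g) = 6.85/(0.144−0.018) = 54.3651
P₀ = V_3/(1+r)^3 = 54.3651/(1+0.144)^3 = 36.3113

R$36.31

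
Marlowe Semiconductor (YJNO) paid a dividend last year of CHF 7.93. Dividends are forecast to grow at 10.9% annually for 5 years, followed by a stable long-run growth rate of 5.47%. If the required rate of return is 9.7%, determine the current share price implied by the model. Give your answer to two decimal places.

CHF 249.75

Two-stage DDM. Project D₁…D_5 at 0.109, terminal growth 0.0547, discount at r = 0.097.
D_1 = 8.7944
D_2 = 9.7530
D_3 = 10.8160
D_4 = 11.9950
D_5 = 13.3024
Terminal value at t=5: TV = D_6/(r−g) = 14.0301/(0.097−0.0547) = 331.6802
P₀ = 8.7944/(1+0.097)^1 + 9.7530/(1+0.097)^2 + 10.8160/(1+0.097)^3 + 11.9950/(1+0.097)^4 + 13.3024/(1+0.097)^5 + 331.6802/(1+0.097)^5 = 249.7491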